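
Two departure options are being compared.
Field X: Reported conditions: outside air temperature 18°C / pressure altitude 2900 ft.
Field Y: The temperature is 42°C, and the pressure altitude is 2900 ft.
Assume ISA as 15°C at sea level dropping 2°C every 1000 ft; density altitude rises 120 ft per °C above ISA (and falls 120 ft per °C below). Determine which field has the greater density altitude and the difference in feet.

Field X: ISA temp = 9.2°C, deviation +8.8°C, DA = 2900 + 120 × 8.8 = 3956 ft.
Field Y: ISA temp = 9.2°C, deviation +32.8°C, DA = 2900 + 120 × 32.8 = 6836 ft.
Field Y is higher by 6836 − 3956 = 2880 ft.

Field Y by 2880 ft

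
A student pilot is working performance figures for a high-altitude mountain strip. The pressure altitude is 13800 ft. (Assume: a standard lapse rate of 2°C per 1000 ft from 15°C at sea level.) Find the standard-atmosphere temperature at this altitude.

-12.6°C

ISA temperature = 15 − 2 × (13800/1000) = 15 − 27.6 = -12.6°C.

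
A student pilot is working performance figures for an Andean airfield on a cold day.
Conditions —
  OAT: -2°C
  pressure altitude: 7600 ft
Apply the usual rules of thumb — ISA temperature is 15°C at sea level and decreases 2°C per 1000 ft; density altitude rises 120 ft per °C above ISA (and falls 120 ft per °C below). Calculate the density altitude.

7384 ft

ISA temperature at 7600 ft = 15 − 2 × (7600/1000) = -0.2°C.
ISA deviation = -2 − (-0.2) = -1.8°C.
Density altitude = 7600 + 120 × (-1.8) = 7600 + (-216) = 7384 ft.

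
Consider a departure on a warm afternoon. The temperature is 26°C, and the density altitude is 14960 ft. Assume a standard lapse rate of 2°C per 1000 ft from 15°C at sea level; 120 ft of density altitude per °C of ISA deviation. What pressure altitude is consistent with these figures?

DA = PA + 120 × (OAT − (15 − 2·PA/1000)) = PA + 120·OAT − 1800 + 0.24·PA = 1.24·PA + 120·OAT − 1800.
So 1.24·PA = 14960 − 120 × 26 + 1800 = 13640.
PA = 13640 / 1.24 = 11000 ft.

11000 ft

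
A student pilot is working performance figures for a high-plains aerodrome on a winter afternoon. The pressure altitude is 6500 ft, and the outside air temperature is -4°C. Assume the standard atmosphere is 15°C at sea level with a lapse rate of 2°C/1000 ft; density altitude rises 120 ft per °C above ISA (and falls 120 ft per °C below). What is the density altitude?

5780 ft

ISA temperature at 6500 ft = 15 − 2 × (6500/1000) = 2°C.
ISA deviation = -4 − 2 = -6°C.
Density altitude = 6500 + 120 × (-6) = 6500 + (-720) = 5780 ft.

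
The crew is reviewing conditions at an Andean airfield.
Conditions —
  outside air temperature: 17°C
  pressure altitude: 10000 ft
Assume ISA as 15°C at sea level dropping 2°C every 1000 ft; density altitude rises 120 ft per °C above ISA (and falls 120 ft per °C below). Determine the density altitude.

12640 ft

ISA temperature at 10000 ft = 15 − 2 × (10000/1000) = -5°C.
ISA deviation = 17 − (-5) = +22°C.
Density altitude = 10000 + 120 × (22) = 10000 + (+2640) = 12640 ft.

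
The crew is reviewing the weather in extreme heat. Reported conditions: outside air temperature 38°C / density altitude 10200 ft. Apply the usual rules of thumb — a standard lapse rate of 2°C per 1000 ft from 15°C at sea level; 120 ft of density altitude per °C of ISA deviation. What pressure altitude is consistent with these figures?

6000 ft

DA = PA + 120 × (OAT − (15 − 2·PA/1000)) = PA + 120·OAT − 1800 + 0.24·PA = 1.24·PA + 120·OAT − 1800.
So 1.24·PA = 10200 − 120 × 38 + 1800 = 7440.
PA = 7440 / 1.24 = 6000 ft.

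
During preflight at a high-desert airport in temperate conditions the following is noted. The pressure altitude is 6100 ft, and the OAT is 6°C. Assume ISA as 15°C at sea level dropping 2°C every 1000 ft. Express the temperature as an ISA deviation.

ISA+3.2°C

ISA temperature at 6100 ft = 15 − 2 × (6100/1000) = 2.8°C.
Deviation = OAT − ISA = 6 − 2.8 = +3.2°C.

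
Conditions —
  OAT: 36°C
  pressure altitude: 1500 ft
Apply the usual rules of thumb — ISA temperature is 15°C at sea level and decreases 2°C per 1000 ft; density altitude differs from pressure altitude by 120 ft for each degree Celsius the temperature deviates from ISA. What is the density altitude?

ISA temperature at 1500 ft = 15 − 2 × (1500/1000) = 12°C.
ISA deviation = 36 − 12 = +24°C.
Density altitude = 1500 + 120 × (24) = 1500 + (+2880) = 4380 ft.

4380 ft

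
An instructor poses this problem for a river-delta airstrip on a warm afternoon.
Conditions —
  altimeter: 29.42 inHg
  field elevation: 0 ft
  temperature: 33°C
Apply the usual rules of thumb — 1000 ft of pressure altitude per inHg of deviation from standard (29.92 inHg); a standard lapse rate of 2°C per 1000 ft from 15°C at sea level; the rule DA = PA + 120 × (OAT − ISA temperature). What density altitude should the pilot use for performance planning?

2780 ft

Pressure altitude = 0 + (29.92 − 29.42) × 1000 = 0 + (+500) = 500 ft.
ISA temperature at 500 ft = 15 − 2 × (500/1000) = 14°C.
ISA deviation = 33 − 14 = +19°C.
Density altitude = 500 + 120 × (19) = 2780 ft.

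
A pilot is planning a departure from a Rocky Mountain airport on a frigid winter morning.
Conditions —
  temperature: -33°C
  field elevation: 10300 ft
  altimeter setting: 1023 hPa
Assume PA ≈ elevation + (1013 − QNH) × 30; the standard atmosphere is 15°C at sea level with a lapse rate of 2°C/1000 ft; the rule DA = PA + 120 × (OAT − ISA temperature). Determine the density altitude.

Pressure altitude = 10300 + (1013 − 1023) × 30 = 10300 + (-300) = 10000 ft.
ISA temperature at 10000 ft = 15 − 2 × (10000/1000) = -5°C.
ISA deviation = -33 − (-5) = -28°C.
Density altitude = 10000 + 120 × (-28) = 6640 ft.

6640 ft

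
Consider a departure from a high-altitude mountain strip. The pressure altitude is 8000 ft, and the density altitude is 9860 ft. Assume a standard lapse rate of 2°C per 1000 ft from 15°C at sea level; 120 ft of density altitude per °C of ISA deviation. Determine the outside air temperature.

Density altitude − pressure altitude = 9860 − 8000 = +1860 ft.
At 120 ft/°C that is an ISA deviation of 1860/120 = +15.5°C.
ISA temperature at 8000 ft = 15 − 2 × (8000/1000) = -1°C.
OAT = ISA + deviation = -1 + (+15.5) = 14.5°C.

14.5°C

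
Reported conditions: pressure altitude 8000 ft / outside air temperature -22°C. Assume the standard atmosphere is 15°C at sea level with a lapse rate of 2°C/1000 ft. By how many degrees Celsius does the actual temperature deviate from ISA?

ISA temperature at 8000 ft = 15 − 2 × (8000/1000) = -1°C.
Deviation = OAT − ISA = -22 − (-1) = -21°C.

ISA-21°C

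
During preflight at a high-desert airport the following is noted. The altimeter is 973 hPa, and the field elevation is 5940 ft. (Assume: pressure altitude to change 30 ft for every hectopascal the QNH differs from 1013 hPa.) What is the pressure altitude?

Pressure correction = (1013 − 973) × 30 = +1200 ft.
Pressure altitude = 5940 + (+1200) = 7140 ft.

7140 ft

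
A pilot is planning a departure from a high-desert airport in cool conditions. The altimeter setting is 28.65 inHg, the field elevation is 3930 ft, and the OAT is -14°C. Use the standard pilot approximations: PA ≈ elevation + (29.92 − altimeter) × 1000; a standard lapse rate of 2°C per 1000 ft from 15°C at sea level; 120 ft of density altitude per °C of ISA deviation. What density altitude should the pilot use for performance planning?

Pressure altitude = 3930 + (29.92 − 28.65) × 1000 = 3930 + (+1270) = 5200 ft.
ISA temperature at 5200 ft = 15 − 2 × (5200/1000) = 4.6°C.
ISA deviation = -14 − 4.6 = -18.6°C.
Density altitude = 5200 + 120 × (-18.6) = 2968 ft.

2968 ft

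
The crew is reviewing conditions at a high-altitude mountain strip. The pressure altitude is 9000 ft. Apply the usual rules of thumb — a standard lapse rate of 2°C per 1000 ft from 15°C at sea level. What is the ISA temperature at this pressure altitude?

-3°C

ISA temperature = 15 − 2 × (9000/1000) = 15 − 18 = -3°C.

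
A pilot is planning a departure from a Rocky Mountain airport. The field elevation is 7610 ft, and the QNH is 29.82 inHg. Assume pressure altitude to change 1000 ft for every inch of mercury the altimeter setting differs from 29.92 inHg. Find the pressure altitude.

Pressure correction = (29.92 − 29.82) × 1000 = +100 ft.
Pressure altitude = 7610 + (+100) = 7710 ft.

7710 ft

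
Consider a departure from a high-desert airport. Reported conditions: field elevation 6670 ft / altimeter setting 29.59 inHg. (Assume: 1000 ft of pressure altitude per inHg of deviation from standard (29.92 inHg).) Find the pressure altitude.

7000 ft

Pressure correction = (29.92 − 29.59) × 1000 = +330 ft.
Pressure altitude = 6670 + (+330) = 7000 ft.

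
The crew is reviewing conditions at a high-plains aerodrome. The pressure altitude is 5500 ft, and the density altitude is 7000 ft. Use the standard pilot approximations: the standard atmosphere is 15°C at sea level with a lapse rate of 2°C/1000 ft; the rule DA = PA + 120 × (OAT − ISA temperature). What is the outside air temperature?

Density altitude − pressure altitude = 7000 − 5500 = +1500 ft.
At 120 ft/°C that is an ISA deviation of 1500/120 = +12.5°C.
ISA temperature at 5500 ft = 15 − 2 × (5500/1000) = 4°C.
OAT = ISA + deviation = 4 + (+12.5) = 16.5°C.

16.5°C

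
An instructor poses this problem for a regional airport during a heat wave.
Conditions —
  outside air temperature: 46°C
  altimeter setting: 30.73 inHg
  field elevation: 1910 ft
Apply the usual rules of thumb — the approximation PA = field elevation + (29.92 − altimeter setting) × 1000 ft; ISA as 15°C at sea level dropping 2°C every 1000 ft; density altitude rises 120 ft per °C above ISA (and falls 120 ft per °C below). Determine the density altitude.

Pressure altitude = 1910 + (29.92 − 30.73) × 1000 = 1910 + (-810) = 1100 ft.
ISA temperature at 1100 ft = 15 − 2 × (1100/1000) = 12.8°C.
ISA deviation = 46 − 12.8 = +33.2°C.
Density altitude = 1100 + 120 × (33.2) = 5084 ft.

5084 ft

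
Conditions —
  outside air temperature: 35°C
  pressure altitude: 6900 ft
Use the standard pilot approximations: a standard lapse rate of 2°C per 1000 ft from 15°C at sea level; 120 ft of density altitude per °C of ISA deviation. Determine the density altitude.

ISA temperature at 6900 ft = 15 − 2 × (6900/1000) = 1.2°C.
ISA deviation = 35 − 1.2 = +33.8°C.
Density altitude = 6900 + 120 × (33.8) = 6900 + (+4056) = 10956 ft.

10956 ft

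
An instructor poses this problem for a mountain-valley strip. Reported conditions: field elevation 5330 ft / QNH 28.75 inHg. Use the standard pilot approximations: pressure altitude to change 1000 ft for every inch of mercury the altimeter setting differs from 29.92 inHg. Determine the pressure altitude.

6500 ft

Pressure correction = (29.92 − 28.75) × 1000 = +1170 ft.
Pressure altitude = 5330 + (+1170) = 6500 ft.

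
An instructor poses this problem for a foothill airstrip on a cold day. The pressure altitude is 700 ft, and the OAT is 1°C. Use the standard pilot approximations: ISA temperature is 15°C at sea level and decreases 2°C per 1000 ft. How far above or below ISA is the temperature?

ISA-12.6°C

ISA temperature at 700 ft = 15 − 2 × (700/1000) = 13.6°C.
Deviation = OAT − ISA = 1 − 13.6 = -12.6°C.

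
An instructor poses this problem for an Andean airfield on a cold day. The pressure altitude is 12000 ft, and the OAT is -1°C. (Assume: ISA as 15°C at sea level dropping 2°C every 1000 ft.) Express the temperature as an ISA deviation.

ISA+8°C

ISA temperature at 12000 ft = 15 − 2 × (12000/1000) = -9°C.
Deviation = OAT − ISA = -1 − (-9) = +8°C.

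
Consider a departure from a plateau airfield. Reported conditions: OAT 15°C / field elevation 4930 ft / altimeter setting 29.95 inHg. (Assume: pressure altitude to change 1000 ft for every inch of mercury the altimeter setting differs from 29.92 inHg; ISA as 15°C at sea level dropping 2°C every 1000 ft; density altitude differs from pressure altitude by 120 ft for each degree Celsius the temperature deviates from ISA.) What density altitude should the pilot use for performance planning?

6076 ft

Pressure altitude = 4930 + (29.92 − 29.95) × 1000 = 4930 + (-30) = 4900 ft.
ISA temperature at 4900 ft = 15 − 2 × (4900/1000) = 5.2°C.
ISA deviation = 15 − 5.2 = +9.8°C.
Density altitude = 4900 + 120 × (9.8) = 6076 ft.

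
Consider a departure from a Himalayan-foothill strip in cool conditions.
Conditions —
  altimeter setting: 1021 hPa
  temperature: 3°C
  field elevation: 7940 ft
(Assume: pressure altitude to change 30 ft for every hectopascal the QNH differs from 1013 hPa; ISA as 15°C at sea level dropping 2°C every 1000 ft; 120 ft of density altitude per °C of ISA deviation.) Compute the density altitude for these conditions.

8108 ft

Pressure altitude = 7940 + (1013 − 1021) × 30 = 7940 + (-240) = 7700 ft.
ISA temperature at 7700 ft = 15 − 2 × (7700/1000) = -0.4°C.
ISA deviation = 3 − (-0.4) = +3.4°C.
Density altitude = 7700 + 120 × (3.4) = 8108 ft.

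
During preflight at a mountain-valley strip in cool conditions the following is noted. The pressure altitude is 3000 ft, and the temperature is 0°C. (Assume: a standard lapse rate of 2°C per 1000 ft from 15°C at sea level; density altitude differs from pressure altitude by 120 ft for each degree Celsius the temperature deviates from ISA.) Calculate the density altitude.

1920 ft

ISA temperature at 3000 ft = 15 − 2 × (3000/1000) = 9°C.
ISA deviation = 0 − 9 = -9°C.
Density altitude = 3000 + 120 × (-9) = 3000 + (-1080) = 1920 ft.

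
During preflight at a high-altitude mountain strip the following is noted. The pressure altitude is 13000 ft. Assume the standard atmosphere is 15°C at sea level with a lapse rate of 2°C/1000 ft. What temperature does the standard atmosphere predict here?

-11°C

ISA temperature = 15 − 2 × (13000/1000) = 15 − 26 = -11°C.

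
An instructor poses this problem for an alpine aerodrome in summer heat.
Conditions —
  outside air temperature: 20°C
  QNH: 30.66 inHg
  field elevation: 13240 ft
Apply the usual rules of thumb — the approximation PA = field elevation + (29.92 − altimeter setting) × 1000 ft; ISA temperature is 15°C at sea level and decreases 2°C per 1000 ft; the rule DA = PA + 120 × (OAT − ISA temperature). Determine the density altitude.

16100 ft

Pressure altitude = 13240 + (29.92 − 30.66) × 1000 = 13240 + (-740) = 12500 ft.
ISA temperature at 12500 ft = 15 − 2 × (12500/1000) = -10°C.
ISA deviation = 20 − (-10) = +30°C.
Density altitude = 12500 + 120 × (30) = 16100 ft.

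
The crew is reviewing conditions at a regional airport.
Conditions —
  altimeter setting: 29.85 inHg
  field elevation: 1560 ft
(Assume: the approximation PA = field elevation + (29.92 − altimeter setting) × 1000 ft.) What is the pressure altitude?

Pressure correction = (29.92 − 29.85) × 1000 = +70 ft.
Pressure altitude = 1560 + (+70) = 1630 ft.

1630 ft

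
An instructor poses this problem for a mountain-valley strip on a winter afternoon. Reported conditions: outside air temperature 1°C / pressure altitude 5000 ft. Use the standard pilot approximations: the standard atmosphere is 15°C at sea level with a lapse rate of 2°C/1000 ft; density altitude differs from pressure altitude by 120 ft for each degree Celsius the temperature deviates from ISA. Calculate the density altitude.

4520 ft

ISA temperature at 5000 ft = 15 − 2 × (5000/1000) = 5°C.
ISA deviation = 1 − 5 = -4°C.
Density altitude = 5000 + 120 × (-4) = 5000 + (-480) = 4520 ft.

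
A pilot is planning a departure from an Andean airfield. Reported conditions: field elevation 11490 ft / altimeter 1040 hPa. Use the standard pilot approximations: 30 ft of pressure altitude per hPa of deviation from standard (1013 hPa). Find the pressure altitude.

10680 ft

Pressure correction = (1013 − 1040) × 30 = -810 ft.
Pressure altitude = 11490 + (-810) = 10680 ft.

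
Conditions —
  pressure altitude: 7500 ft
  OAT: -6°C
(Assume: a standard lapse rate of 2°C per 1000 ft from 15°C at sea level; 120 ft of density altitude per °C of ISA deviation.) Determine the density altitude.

6780 ft

ISA temperature at 7500 ft = 15 − 2 × (7500/1000) = 0°C.
ISA deviation = -6 − 0 = -6°C.
Density altitude = 7500 + 120 × (-6) = 7500 + (-720) = 6780 ft.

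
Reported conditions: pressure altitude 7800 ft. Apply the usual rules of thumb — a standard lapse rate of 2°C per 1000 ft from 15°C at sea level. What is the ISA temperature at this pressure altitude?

-0.6°C

ISA temperature = 15 − 2 × (7800/1000) = 15 − 15.6 = -0.6°C.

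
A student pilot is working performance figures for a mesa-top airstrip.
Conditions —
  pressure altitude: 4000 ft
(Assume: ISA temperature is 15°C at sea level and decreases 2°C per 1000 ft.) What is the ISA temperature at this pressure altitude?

7°C

ISA temperature = 15 − 2 × (4000/1000) = 15 − 8 = 7°C.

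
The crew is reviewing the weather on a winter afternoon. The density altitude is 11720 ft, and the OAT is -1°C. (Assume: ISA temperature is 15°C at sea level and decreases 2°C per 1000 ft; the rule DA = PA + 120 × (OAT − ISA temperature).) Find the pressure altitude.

DA = PA + 120 × (OAT − (15 − 2·PA/1000)) = PA + 120·OAT − 1800 + 0.24·PA = 1.24·PA + 120·OAT − 1800.
So 1.24·PA = 11720 − 120 × (-1) + 1800 = 13640.
PA = 13640 / 1.24 = 11000 ft.

11000 ft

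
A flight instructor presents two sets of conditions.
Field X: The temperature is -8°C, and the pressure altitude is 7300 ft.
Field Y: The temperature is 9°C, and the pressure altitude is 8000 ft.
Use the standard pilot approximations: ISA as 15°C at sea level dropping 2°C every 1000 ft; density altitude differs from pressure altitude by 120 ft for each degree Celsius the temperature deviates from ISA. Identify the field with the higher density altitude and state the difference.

Field X: ISA temp = 0.4°C, deviation -8.4°C, DA = 7300 + 120 × (-8.4) = 6292 ft.
Field Y: ISA temp = -1°C, deviation +10°C, DA = 8000 + 120 × 10 = 9200 ft.
Field Y is higher by 9200 − 6292 = 2908 ft.

Field Y by 2908 ft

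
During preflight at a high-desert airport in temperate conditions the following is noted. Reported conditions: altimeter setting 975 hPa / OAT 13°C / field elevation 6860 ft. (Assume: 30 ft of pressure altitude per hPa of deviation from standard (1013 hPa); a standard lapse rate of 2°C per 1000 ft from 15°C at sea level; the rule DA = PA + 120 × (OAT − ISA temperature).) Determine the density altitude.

9680 ft

Pressure altitude = 6860 + (1013 − 975) × 30 = 6860 + (+1140) = 8000 ft.
ISA temperature at 8000 ft = 15 − 2 × (8000/1000) = -1°C.
ISA deviation = 13 − (-1) = +14°C.
Density altitude = 8000 + 120 × (14) = 9680 ft.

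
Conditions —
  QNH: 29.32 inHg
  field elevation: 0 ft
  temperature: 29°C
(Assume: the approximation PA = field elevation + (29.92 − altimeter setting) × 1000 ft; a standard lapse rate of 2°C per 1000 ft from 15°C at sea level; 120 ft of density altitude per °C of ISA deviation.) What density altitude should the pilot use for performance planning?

2424 ft

Pressure altitude = 0 + (29.92 − 29.32) × 1000 = 0 + (+600) = 600 ft.
ISA temperature at 600 ft = 15 − 2 × (600/1000) = 13.8°C.
ISA deviation = 29 − 13.8 = +15.2°C.
Density altitude = 600 + 120 × (15.2) = 2424 ft.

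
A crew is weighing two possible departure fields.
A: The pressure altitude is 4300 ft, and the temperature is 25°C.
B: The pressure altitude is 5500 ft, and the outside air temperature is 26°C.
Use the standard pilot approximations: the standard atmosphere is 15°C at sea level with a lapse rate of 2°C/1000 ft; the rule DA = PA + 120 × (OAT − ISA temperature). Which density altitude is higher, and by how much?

B by 1608 ft

A: ISA temp = 6.4°C, deviation +18.6°C, DA = 4300 + 120 × 18.6 = 6532 ft.
B: ISA temp = 4°C, deviation +22°C, DA = 5500 + 120 × 22 = 8140 ft.
B is higher by 8140 − 6532 = 1608 ft.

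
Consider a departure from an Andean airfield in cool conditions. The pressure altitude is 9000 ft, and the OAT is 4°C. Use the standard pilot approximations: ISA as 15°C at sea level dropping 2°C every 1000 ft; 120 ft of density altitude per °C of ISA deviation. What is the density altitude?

ISA temperature at 9000 ft = 15 − 2 × (9000/1000) = -3°C.
ISA deviation = 4 − (-3) = +7°C.
Density altitude = 9000 + 120 × (7) = 9000 + (+840) = 9840 ft.

9840 ft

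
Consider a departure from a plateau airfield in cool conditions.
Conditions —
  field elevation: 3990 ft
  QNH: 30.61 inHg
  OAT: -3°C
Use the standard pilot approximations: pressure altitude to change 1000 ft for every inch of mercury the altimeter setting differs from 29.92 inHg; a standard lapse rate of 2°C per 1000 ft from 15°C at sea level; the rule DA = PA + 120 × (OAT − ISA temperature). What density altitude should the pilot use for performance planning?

Pressure altitude = 3990 + (29.92 − 30.61) × 1000 = 3990 + (-690) = 3300 ft.
ISA temperature at 3300 ft = 15 − 2 × (3300/1000) = 8.4°C.
ISA deviation = -3 − 8.4 = -11.4°C.
Density altitude = 3300 + 120 × (-11.4) = 1932 ft.

1932 ft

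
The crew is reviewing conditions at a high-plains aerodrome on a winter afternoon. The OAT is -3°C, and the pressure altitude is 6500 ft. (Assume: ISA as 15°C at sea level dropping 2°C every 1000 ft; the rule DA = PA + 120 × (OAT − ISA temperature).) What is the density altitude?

ISA temperature at 6500 ft = 15 − 2 × (6500/1000) = 2°C.
ISA deviation = -3 − 2 = -5°C.
Density altitude = 6500 + 120 × (-5) = 6500 + (-600) = 5900 ft.

5900 ft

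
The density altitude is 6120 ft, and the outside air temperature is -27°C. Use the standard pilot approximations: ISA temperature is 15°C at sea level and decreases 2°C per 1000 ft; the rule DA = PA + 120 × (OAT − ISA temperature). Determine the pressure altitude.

9000 ft

DA = PA + 120 × (OAT − (15 − 2·PA/1000)) = PA + 120·OAT − 1800 + 0.24·PA = 1.24·PA + 120·OAT − 1800.
So 1.24·PA = 6120 − 120 × (-27) + 1800 = 11160.
PA = 11160 / 1.24 = 9000 ft.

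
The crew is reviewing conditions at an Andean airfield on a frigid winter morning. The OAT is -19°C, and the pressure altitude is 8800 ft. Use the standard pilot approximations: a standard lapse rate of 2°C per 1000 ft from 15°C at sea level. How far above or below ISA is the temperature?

ISA-16.4°C

ISA temperature at 8800 ft = 15 − 2 × (8800/1000) = -2.6°C.
Deviation = OAT − ISA = -19 − (-2.6) = -16.4°C.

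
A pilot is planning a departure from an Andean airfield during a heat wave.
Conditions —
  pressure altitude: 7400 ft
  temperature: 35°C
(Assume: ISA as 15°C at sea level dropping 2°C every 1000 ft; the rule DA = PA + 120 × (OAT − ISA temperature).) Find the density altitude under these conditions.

11576 ft

ISA temperature at 7400 ft = 15 − 2 × (7400/1000) = 0.2°C.
ISA deviation = 35 − 0.2 = +34.8°C.
Density altitude = 7400 + 120 × (34.8) = 7400 + (+4176) = 11576 ft.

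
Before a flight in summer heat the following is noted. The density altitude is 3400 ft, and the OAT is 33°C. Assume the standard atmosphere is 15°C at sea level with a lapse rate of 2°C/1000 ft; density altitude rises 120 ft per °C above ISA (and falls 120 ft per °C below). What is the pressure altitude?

1000 ft

DA = PA + 120 × (OAT − (15 − 2·PA/1000)) = PA + 120·OAT − 1800 + 0.24·PA = 1.24·PA + 120·OAT − 1800.
So 1.24·PA = 3400 − 120 × 33 + 1800 = 1240.
PA = 1240 / 1.24 = 1000 ft.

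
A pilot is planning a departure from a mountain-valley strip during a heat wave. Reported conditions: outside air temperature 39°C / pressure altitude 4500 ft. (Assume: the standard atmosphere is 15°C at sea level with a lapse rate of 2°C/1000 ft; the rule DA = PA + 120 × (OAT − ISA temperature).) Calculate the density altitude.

ISA temperature at 4500 ft = 15 − 2 × (4500/1000) = 6°C.
ISA deviation = 39 − 6 = +33°C.
Density altitude = 4500 + 120 × (33) = 4500 + (+3960) = 8460 ft.

8460 ft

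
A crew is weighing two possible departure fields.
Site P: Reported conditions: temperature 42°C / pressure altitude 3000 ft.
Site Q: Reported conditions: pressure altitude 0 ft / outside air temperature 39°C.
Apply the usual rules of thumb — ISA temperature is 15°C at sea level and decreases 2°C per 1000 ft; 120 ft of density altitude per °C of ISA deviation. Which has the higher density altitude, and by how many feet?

Site P by 4080 ft

Site P: ISA temp = 9°C, deviation +33°C, DA = 3000 + 120 × 33 = 6960 ft.
Site Q: ISA temp = 15°C, deviation +24°C, DA = 0 + 120 × 24 = 2880 ft.
Site P is higher by 6960 − 2880 = 4080 ft.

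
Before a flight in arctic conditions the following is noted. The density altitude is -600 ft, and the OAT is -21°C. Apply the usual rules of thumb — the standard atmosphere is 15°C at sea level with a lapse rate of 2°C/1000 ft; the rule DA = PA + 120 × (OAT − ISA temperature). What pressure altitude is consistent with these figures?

3000 ft

DA = PA + 120 × (OAT − (15 − 2·PA/1000)) = PA + 120·OAT − 1800 + 0.24·PA = 1.24·PA + 120·OAT − 1800.
So 1.24·PA = -600 − 120 × (-21) + 1800 = 3720.
PA = 3720 / 1.24 = 3000 ft.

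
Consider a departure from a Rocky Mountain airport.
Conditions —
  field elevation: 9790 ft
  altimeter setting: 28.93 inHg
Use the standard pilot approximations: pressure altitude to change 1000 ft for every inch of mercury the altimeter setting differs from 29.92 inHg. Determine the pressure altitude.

10780 ft

Pressure correction = (29.92 − 28.93) × 1000 = +990 ft.
Pressure altitude = 9790 + (+990) = 10780 ft.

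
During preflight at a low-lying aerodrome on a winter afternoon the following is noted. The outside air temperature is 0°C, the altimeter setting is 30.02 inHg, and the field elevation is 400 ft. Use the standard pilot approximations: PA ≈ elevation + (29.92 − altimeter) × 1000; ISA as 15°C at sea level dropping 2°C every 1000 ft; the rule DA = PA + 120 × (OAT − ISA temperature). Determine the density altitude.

-1428 ft

Pressure altitude = 400 + (29.92 − 30.02) × 1000 = 400 + (-100) = 300 ft.
ISA temperature at 300 ft = 15 − 2 × (300/1000) = 14.4°C.
ISA deviation = 0 − 14.4 = -14.4°C.
Density altitude = 300 + 120 × (-14.4) = -1428 ft.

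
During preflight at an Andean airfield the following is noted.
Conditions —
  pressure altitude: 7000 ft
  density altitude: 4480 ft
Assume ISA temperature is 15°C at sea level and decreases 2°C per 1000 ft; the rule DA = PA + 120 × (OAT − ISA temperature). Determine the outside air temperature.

Density altitude − pressure altitude = 4480 − 7000 = -2520 ft.
At 120 ft/°C that is an ISA deviation of -2520/120 = -21°C.
ISA temperature at 7000 ft = 15 − 2 × (7000/1000) = 1°C.
OAT = ISA + deviation = 1 + (-21) = -20°C.

-20°C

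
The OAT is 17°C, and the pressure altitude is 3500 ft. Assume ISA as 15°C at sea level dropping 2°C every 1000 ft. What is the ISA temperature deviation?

ISA+9°C

ISA temperature at 3500 ft = 15 − 2 × (3500/1000) = 8°C.
Deviation = OAT − ISA = 17 − 8 = +9°C.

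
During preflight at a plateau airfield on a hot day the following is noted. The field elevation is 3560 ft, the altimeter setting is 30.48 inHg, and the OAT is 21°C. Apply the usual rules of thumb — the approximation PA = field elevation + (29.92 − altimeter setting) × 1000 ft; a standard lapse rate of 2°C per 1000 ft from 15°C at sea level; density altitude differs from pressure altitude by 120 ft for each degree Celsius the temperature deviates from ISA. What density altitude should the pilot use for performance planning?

Pressure altitude = 3560 + (29.92 − 30.48) × 1000 = 3560 + (-560) = 3000 ft.
ISA temperature at 3000 ft = 15 − 2 × (3000/1000) = 9°C.
ISA deviation = 21 − 9 = +12°C.
Density altitude = 3000 + 120 × (12) = 4440 ft.

4440 ft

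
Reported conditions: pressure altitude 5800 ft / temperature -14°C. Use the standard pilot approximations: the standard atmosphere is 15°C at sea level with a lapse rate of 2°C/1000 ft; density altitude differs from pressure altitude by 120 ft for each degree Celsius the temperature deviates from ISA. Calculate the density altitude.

3712 ft

ISA temperature at 5800 ft = 15 − 2 × (5800/1000) = 3.4°C.
ISA deviation = -14 − 3.4 = -17.4°C.
Density altitude = 5800 + 120 × (-17.4) = 5800 + (-2088) = 3712 ft.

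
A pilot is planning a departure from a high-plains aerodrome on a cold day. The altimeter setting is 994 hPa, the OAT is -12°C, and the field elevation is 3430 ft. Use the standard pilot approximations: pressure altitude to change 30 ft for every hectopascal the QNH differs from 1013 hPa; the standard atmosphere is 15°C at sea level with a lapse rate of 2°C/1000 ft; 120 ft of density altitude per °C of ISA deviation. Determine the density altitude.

Pressure altitude = 3430 + (1013 − 994) × 30 = 3430 + (+570) = 4000 ft.
ISA temperature at 4000 ft = 15 − 2 × (4000/1000) = 7°C.
ISA deviation = -12 − 7 = -19°C.
Density altitude = 4000 + 120 × (-19) = 1720 ft.

1720 ft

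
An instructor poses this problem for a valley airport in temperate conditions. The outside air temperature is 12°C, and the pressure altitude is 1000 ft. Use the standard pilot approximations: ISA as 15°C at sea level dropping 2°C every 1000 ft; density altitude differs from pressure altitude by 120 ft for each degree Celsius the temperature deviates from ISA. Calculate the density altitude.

ISA temperature at 1000 ft = 15 − 2 × (1000/1000) = 13°C.
ISA deviation = 12 − 13 = -1°C.
Density altitude = 1000 + 120 × (-1) = 1000 + (-120) = 880 ft.

880 ft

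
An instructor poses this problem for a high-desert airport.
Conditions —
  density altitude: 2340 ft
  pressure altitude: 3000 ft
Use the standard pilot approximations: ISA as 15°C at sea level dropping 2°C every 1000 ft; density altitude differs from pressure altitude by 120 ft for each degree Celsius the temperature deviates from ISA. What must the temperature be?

Density altitude − pressure altitude = 2340 − 3000 = -660 ft.
At 120 ft/°C that is an ISA deviation of -660/120 = -5.5°C.
ISA temperature at 3000 ft = 15 − 2 × (3000/1000) = 9°C.
OAT = ISA + deviation = 9 + (-5.5) = 3.5°C.

3.5°C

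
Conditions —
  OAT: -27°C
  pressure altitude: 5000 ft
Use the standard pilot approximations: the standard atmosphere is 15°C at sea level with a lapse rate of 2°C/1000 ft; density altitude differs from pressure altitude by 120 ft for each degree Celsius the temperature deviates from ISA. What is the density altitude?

ISA temperature at 5000 ft = 15 − 2 × (5000/1000) = 5°C.
ISA deviation = -27 − 5 = -32°C.
Density altitude = 5000 + 120 × (-32) = 5000 + (-3840) = 1160 ft.

1160 ft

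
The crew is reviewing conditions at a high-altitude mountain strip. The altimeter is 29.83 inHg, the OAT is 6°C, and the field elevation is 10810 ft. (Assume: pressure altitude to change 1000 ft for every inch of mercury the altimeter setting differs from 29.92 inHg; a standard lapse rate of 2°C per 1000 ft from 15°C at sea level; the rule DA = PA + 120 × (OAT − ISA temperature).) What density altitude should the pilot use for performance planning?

12436 ft

Pressure altitude = 10810 + (29.92 − 29.83) × 1000 = 10810 + (+90) = 10900 ft.
ISA temperature at 10900 ft = 15 − 2 × (10900/1000) = -6.8°C.
ISA deviation = 6 − (-6.8) = +12.8°C.
Density altitude = 10900 + 120 × (12.8) = 12436 ft.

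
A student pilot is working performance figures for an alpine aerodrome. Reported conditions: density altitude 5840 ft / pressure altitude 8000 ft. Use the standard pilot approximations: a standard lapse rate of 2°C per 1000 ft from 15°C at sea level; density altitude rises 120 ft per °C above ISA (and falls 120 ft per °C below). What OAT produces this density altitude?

Density altitude − pressure altitude = 5840 − 8000 = -2160 ft.
At 120 ft/°C that is an ISA deviation of -2160/120 = -18°C.
ISA temperature at 8000 ft = 15 − 2 × (8000/1000) = -1°C.
OAT = ISA + deviation = -1 + (-18) = -19°C.

-19°C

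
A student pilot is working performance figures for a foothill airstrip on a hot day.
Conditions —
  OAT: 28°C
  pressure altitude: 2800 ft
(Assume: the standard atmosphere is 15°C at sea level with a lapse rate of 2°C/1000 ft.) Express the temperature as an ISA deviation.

ISA+18.6°C

ISA temperature at 2800 ft = 15 − 2 × (2800/1000) = 9.4°C.
Deviation = OAT − ISA = 28 − 9.4 = +18.6°C.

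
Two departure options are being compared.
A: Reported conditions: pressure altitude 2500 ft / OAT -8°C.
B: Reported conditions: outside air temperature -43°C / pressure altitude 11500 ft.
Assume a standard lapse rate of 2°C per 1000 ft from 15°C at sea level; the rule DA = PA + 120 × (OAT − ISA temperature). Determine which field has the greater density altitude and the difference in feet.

A: ISA temp = 10°C, deviation -18°C, DA = 2500 + 120 × (-18) = 340 ft.
B: ISA temp = -8°C, deviation -35°C, DA = 11500 + 120 × (-35) = 7300 ft.
B is higher by 7300 − 340 = 6960 ft.

B by 6960 ft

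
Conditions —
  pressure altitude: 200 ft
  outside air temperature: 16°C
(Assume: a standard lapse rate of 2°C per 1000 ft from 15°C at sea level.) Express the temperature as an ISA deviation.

ISA+1.4°C

ISA temperature at 200 ft = 15 − 2 × (200/1000) = 14.6°C.
Deviation = OAT − ISA = 16 − 14.6 = +1.4°C.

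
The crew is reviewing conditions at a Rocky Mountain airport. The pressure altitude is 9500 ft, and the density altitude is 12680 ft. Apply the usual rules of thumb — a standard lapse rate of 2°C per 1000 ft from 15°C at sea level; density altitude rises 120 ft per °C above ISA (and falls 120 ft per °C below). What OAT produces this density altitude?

22.5°C

Density altitude − pressure altitude = 12680 − 9500 = +3180 ft.
At 120 ft/°C that is an ISA deviation of 3180/120 = +26.5°C.
ISA temperature at 9500 ft = 15 − 2 × (9500/1000) = -4°C.
OAT = ISA + deviation = -4 + (+26.5) = 22.5°C.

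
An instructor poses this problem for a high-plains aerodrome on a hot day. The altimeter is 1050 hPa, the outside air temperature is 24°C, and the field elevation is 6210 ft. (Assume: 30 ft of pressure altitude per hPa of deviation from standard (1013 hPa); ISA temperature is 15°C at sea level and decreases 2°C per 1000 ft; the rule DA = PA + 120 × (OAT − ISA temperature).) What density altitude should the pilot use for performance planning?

7404 ft

Pressure altitude = 6210 + (1013 − 1050) × 30 = 6210 + (-1110) = 5100 ft.
ISA temperature at 5100 ft = 15 − 2 × (5100/1000) = 4.8°C.
ISA deviation = 24 − 4.8 = +19.2°C.
Density altitude = 5100 + 120 × (19.2) = 7404 ft.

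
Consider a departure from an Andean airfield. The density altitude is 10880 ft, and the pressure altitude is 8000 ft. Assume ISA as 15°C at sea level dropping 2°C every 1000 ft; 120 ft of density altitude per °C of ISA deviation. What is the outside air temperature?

Density altitude − pressure altitude = 10880 − 8000 = +2880 ft.
At 120 ft/°C that is an ISA deviation of 2880/120 = +24°C.
ISA temperature at 8000 ft = 15 − 2 × (8000/1000) = -1°C.
OAT = ISA + deviation = -1 + (+24) = 23°C.

23°C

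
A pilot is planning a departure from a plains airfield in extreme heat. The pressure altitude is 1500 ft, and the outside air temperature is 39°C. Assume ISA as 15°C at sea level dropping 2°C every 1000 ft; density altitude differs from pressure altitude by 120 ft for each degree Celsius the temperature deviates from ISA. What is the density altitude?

4740 ft

ISA temperature at 1500 ft = 15 − 2 × (1500/1000) = 12°C.
ISA deviation = 39 − 12 = +27°C.
Density altitude = 1500 + 120 × (27) = 1500 + (+3240) = 4740 ft.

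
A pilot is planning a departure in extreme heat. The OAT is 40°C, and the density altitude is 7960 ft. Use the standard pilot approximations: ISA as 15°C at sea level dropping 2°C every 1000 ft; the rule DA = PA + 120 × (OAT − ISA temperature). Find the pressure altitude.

DA = PA + 120 × (OAT − (15 − 2·PA/1000)) = PA + 120·OAT − 1800 + 0.24·PA = 1.24·PA + 120·OAT − 1800.
So 1.24·PA = 7960 − 120 × 40 + 1800 = 4960.
PA = 4960 / 1.24 = 4000 ft.

4000 ft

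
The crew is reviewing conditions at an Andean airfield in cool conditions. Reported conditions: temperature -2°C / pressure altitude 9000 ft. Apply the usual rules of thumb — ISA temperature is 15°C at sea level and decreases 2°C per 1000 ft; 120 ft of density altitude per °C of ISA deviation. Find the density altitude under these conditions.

9120 ft

ISA temperature at 9000 ft = 15 − 2 × (9000/1000) = -3°C.
ISA deviation = -2 − (-3) = +1°C.
Density altitude = 9000 + 120 × (1) = 9000 + (+120) = 9120 ft.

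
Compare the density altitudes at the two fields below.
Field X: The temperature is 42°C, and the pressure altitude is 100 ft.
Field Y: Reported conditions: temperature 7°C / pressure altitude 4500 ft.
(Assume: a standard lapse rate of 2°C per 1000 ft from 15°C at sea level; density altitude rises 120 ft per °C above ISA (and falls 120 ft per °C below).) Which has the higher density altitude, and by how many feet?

Field Y by 1256 ft

Field X: ISA temp = 14.8°C, deviation +27.2°C, DA = 100 + 120 × 27.2 = 3364 ft.
Field Y: ISA temp = 6°C, deviation +1°C, DA = 4500 + 120 × 1 = 4620 ft.
Field Y is higher by 4620 − 3364 = 1256 ft.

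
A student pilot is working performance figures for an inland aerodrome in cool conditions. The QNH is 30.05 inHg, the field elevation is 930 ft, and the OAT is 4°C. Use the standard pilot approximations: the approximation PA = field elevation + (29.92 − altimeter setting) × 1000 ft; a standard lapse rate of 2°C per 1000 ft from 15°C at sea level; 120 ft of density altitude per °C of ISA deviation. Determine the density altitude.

Pressure altitude = 930 + (29.92 − 30.05) × 1000 = 930 + (-130) = 800 ft.
ISA temperature at 800 ft = 15 − 2 × (800/1000) = 13.4°C.
ISA deviation = 4 − 13.4 = -9.4°C.
Density altitude = 800 + 120 × (-9.4) = -328 ft.

-328 ft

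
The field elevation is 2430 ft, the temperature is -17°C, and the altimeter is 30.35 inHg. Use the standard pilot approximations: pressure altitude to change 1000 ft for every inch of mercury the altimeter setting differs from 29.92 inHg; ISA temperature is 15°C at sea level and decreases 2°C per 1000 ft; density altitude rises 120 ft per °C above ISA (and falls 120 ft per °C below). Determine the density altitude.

Pressure altitude = 2430 + (29.92 − 30.35) × 1000 = 2430 + (-430) = 2000 ft.
ISA temperature at 2000 ft = 15 − 2 × (2000/1000) = 11°C.
ISA deviation = -17 − 11 = -28°C.
Density altitude = 2000 + 120 × (-28) = -1360 ft.

-1360 ft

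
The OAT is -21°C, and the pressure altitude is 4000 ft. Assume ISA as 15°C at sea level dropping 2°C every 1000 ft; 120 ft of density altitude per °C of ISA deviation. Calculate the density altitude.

ISA temperature at 4000 ft = 15 − 2 × (4000/1000) = 7°C.
ISA deviation = -21 − 7 = -28°C.
Density altitude = 4000 + 120 × (-28) = 4000 + (-3360) = 640 ft.

640 ft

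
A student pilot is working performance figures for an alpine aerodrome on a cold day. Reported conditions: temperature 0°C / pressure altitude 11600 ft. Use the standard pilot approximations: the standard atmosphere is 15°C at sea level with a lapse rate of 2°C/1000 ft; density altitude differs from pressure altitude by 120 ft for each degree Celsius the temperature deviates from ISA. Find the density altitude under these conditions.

12584 ft

ISA temperature at 11600 ft = 15 − 2 × (11600/1000) = -8.2°C.
ISA deviation = 0 − (-8.2) = +8.2°C.
Density altitude = 11600 + 120 × (8.2) = 11600 + (+984) = 12584 ft.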